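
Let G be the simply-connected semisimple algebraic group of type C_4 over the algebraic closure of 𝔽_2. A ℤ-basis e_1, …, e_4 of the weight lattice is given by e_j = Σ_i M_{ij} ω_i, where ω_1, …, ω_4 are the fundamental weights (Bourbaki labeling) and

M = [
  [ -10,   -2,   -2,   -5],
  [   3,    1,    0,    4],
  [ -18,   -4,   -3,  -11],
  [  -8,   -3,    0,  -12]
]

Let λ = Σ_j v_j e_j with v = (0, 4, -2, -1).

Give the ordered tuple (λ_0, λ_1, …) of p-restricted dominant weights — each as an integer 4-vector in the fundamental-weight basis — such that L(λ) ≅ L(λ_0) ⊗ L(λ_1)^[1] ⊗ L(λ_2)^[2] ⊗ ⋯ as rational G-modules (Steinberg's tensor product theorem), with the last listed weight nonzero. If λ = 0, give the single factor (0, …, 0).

((1, 0, 1, 0),)

Compute c_i = Σ_j M_{ij} v_j with v = (0, 4, -2, -1):
  c_1 = -10*0 + -2*4 + -2*-2 + -5*-1 = 1
  c_2 = 3*0 + 1*4 + 0*-2 + 4*-1 = 0
  c_3 = -18*0 + -4*4 + -3*-2 + -11*-1 = 1
  c_4 = -8*0 + -3*4 + 0*-2 + -12*-1 = 0
Expand coordinatewise in base 2:
  c_1 = 1 = 1·2^0
  c_2 = 0
  c_3 = 1 = 1·2^0
  c_4 = 0
p-restricted factor λ_0 = (1, 0, 1, 0)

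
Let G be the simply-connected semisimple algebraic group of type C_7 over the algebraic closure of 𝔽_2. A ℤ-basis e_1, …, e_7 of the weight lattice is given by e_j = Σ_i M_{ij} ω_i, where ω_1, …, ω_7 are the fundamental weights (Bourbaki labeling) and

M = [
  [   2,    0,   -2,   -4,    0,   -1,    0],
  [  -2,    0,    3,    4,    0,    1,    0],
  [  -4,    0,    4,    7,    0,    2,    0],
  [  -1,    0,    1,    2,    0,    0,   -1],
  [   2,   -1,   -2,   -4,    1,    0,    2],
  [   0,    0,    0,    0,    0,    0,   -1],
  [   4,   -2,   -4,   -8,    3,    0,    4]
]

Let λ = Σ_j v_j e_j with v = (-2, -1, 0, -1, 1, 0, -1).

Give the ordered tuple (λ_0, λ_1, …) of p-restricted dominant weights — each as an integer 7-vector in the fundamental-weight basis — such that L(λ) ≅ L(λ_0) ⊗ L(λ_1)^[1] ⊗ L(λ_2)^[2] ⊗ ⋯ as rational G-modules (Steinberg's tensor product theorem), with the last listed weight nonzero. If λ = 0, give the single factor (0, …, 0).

Converting to the ω-basis (c_i = row i of M dotted with v = (-2, -1, 0, -1, 1, 0, -1)):
  c_1 = (2)·(-2) + (0)·(-1) + (-2)·(0) + (-4)·(-1) + (0)·(1) + (-1)·(0) + (0)·(-1) = 0
  c_2 = (-2)·(-2) + (0)·(-1) + (3)·(0) + (4)·(-1) + (0)·(1) + (1)·(0) + (0)·(-1) = 0
  c_3 = (-4)·(-2) + (0)·(-1) + (4)·(0) + (7)·(-1) + (0)·(1) + (2)·(0) + (0)·(-1) = 1
  c_4 = (-1)·(-2) + (0)·(-1) + (1)·(0) + (2)·(-1) + (0)·(1) + (0)·(0) + (-1)·(-1) = 1
  c_5 = (2)·(-2) + (-1)·(-1) + (-2)·(0) + (-4)·(-1) + (1)·(1) + (0)·(0) + (2)·(-1) = 0
  c_6 = (0)·(-2) + (0)·(-1) + (0)·(0) + (0)·(-1) + (0)·(1) + (0)·(0) + (-1)·(-1) = 1
  c_7 = (4)·(-2) + (-2)·(-1) + (-4)·(0) + (-8)·(-1) + (3)·(1) + (0)·(0) + (4)·(-1) = 1
Expand coordinatewise in base 2:
  c_1 = 0
  c_2 = 0
  c_3 = 1 = 1·2^0
  c_4 = 1 = 1·2^0
  c_5 = 0
  c_6 = 1 = 1·2^0
  c_7 = 1 = 1·2^0
λ_0 = (0, 0, 1, 1, 0, 1, 1)

((0, 0, 1, 1, 0, 1, 1),)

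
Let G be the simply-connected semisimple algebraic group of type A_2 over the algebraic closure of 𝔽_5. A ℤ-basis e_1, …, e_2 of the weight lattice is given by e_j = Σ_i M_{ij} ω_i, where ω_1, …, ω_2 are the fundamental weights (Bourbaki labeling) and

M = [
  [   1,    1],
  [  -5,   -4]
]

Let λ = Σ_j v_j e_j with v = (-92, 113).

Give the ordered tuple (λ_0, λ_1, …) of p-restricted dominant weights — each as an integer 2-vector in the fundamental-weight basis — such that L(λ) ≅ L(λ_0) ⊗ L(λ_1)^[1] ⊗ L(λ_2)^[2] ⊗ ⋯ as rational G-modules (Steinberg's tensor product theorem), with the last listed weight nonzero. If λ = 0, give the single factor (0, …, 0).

Converting to the ω-basis (c_i = row i of M dotted with v = (-92, 113)):
  c_1 = (1)·(-92) + 1·113 = 21
  c_2 = (-5)·(-92) + (-4)·(113) = 8
Expand coordinatewise in base 5:
  c_1 = 21 = 1·5^0 + 4·5^1
  c_2 = 8 = 3·5^0 + 1·5^1
p-restricted factor λ_0 = (1, 3)
p-restricted factor λ_1 = (4, 1)

((1, 3), (4, 1))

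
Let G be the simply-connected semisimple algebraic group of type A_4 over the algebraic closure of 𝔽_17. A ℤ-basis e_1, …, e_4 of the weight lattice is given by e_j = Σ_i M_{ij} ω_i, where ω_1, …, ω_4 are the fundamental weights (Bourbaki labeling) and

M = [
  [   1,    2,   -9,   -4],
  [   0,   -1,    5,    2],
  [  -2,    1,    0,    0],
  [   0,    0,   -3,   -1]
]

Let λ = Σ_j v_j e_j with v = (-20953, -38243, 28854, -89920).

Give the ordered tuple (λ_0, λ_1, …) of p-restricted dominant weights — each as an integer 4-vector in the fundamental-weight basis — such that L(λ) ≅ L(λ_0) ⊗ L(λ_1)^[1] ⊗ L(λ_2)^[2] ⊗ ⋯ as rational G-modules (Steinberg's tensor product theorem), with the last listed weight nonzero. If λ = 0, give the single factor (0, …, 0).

((5, 4, 8, 9), (14, 4, 11, 10), (8, 9, 12, 11))

ω-coordinates c = M·v, v = (-20953, -38243, 28854, -89920):
  c_1 = (1)·(-20953) + (2)·(-38243) + (-9)·(28854) + (-4)·(-89920) = 2555
  c_2 = (0)·(-20953) + (-1)·(-38243) + (5)·(28854) + (2)·(-89920) = 2673
  c_3 = (-2)·(-20953) + (1)·(-38243) + (0)·(28854) + (0)·(-89920) = 3663
  c_4 = (0)·(-20953) + (0)·(-38243) + (-3)·(28854) + (-1)·(-89920) = 3358
Writing each c_i in base p = 17:
  c_1 = 2555 = 5·17^0 + 14·17^1 + 8·17^2
  c_2 = 2673 = 4·17^0 + 4·17^1 + 9·17^2
  c_3 = 3663 = 8·17^0 + 11·17^1 + 12·17^2
  c_4 = 3358 = 9·17^0 + 10·17^1 + 11·17^2
λ_0 = (5, 4, 8, 9)
λ_1 = (14, 4, 11, 10)
λ_2 = (8, 9, 12, 11)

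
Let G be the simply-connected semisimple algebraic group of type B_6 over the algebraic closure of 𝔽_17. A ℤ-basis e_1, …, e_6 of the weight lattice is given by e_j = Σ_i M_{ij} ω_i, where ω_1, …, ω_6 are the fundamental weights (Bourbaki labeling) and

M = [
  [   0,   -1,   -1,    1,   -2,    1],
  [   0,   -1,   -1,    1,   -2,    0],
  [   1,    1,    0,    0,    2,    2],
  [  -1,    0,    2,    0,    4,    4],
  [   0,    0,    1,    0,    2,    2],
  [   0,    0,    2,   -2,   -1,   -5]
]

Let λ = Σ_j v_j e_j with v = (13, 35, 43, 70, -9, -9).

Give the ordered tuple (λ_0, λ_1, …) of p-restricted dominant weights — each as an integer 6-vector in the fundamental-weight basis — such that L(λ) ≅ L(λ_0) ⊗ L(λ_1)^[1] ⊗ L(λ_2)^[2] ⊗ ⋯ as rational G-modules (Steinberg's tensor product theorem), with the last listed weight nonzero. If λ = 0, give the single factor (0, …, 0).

Compute c_i = Σ_j M_{ij} v_j with v = (13, 35, 43, 70, -9, -9):
  c_1 = 0·13 + (-1)·(35) + (-1)·(43) + 1·70 + (-2)·(-9) + (1)·(-9) = 1
  c_2 = 0·13 + (-1)·(35) + (-1)·(43) + 1·70 + (-2)·(-9) + (0)·(-9) = 10
  c_3 = 1·13 + 1·35 + 0·43 + 0·70 + (2)·(-9) + (2)·(-9) = 12
  c_4 = (-1)·(13) + 0·35 + 2·43 + 0·70 + (4)·(-9) + (4)·(-9) = 1
  c_5 = 0·13 + 0·35 + 1·43 + 0·70 + (2)·(-9) + (2)·(-9) = 7
  c_6 = 0·13 + 0·35 + 2·43 + (-2)·(70) + (-1)·(-9) + (-5)·(-9) = 0
p = 17; digits c_i = Σ_j d_{ij}·17^j, 0 ≤ d_{ij} < 17:
  c_1 = 1 = 1·17^0
  c_2 = 10 = 10·17^0
  c_3 = 12 = 12·17^0
  c_4 = 1 = 1·17^0
  c_5 = 7 = 7·17^0
  c_6 = 0
Factor λ_0 = (1, 10, 12, 1, 7, 0)

((1, 10, 12, 1, 7, 0),)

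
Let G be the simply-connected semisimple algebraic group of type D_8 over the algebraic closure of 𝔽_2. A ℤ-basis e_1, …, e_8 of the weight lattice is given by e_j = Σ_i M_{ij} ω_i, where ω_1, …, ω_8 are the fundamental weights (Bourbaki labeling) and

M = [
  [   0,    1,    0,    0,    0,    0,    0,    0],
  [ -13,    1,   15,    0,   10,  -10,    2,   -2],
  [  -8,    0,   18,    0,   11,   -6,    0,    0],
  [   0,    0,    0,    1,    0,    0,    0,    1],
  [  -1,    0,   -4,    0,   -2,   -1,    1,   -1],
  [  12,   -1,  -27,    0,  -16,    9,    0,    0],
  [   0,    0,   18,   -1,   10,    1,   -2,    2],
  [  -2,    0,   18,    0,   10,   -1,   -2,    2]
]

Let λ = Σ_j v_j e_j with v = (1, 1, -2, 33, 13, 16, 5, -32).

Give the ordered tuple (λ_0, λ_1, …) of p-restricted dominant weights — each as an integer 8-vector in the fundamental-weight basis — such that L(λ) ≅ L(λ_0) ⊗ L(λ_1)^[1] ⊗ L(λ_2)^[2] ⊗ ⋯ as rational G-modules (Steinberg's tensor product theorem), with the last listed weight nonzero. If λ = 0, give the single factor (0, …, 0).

Change of basis e → ω: c = M·v where v = (1, 1, -2, 33, 13, 16, 5, -32):
  c_1 = 0*1 + 1*1 + 0*-2 + 0*33 + 0*13 + 0*16 + 0*5 + 0*-32 = 1
  c_2 = -13*1 + 1*1 + 15*-2 + 0*33 + 10*13 + -10*16 + 2*5 + -2*-32 = 2
  c_3 = -8*1 + 0*1 + 18*-2 + 0*33 + 11*13 + -6*16 + 0*5 + 0*-32 = 3
  c_4 = 0*1 + 0*1 + 0*-2 + 1*33 + 0*13 + 0*16 + 0*5 + 1*-32 = 1
  c_5 = -1*1 + 0*1 + -4*-2 + 0*33 + -2*13 + -1*16 + 1*5 + -1*-32 = 2
  c_6 = 12*1 + -1*1 + -27*-2 + 0*33 + -16*13 + 9*16 + 0*5 + 0*-32 = 1
  c_7 = 0*1 + 0*1 + 18*-2 + -1*33 + 10*13 + 1*16 + -2*5 + 2*-32 = 3
  c_8 = -2*1 + 0*1 + 18*-2 + 0*33 + 10*13 + -1*16 + -2*5 + 2*-32 = 2
Writing each c_i in base p = 2:
  c_1 = 1 = 1·2^0
  c_2 = 2 = 0·2^0 + 1·2^1
  c_3 = 3 = 1·2^0 + 1·2^1
  c_4 = 1 = 1·2^0
  c_5 = 2 = 0·2^0 + 1·2^1
  c_6 = 1 = 1·2^0
  c_7 = 3 = 1·2^0 + 1·2^1
  c_8 = 2 = 0·2^0 + 1·2^1
λ_0 = (1, 0, 1, 1, 0, 1, 1, 0)
λ_1 = (0, 1, 1, 0, 1, 0, 1, 1)

((1, 0, 1, 1, 0, 1, 1, 0), (0, 1, 1, 0, 1, 0, 1, 1))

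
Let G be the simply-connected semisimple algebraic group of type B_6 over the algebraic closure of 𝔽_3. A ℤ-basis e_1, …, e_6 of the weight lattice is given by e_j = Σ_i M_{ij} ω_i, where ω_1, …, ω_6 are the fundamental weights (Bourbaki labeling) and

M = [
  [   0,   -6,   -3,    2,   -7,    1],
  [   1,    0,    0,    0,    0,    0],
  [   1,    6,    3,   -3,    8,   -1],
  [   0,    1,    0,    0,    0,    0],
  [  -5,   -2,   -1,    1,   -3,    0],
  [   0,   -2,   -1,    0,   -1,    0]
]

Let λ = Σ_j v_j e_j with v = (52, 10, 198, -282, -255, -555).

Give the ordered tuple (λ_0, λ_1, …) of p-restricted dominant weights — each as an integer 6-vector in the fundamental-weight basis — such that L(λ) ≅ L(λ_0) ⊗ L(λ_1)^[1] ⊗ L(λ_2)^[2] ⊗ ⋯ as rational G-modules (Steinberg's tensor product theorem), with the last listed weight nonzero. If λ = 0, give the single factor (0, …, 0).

In the fundamental-weight basis, λ has coordinates c = M·v (v = (52, 10, 198, -282, -255, -555)):
  c_1 = 0·52 + (-6)·(10) + (-3)·(198) + (2)·(-282) + (-7)·(-255) + (1)·(-555) = 12
  c_2 = 1·52 + 0·10 + 0·198 + (0)·(-282) + (0)·(-255) + (0)·(-555) = 52
  c_3 = 1·52 + 6·10 + 3·198 + (-3)·(-282) + (8)·(-255) + (-1)·(-555) = 67
  c_4 = 0·52 + 1·10 + 0·198 + (0)·(-282) + (0)·(-255) + (0)·(-555) = 10
  c_5 = (-5)·(52) + (-2)·(10) + (-1)·(198) + (1)·(-282) + (-3)·(-255) + (0)·(-555) = 5
  c_6 = 0·52 + (-2)·(10) + (-1)·(198) + (0)·(-282) + (-1)·(-255) + (0)·(-555) = 37
Base-3 expansion of each c_i:
  c_1 = 12 = 0·3^0 + 1·3^1 + 1·3^2
  c_2 = 52 = 1·3^0 + 2·3^1 + 2·3^2 + 1·3^3
  c_3 = 67 = 1·3^0 + 1·3^1 + 1·3^2 + 2·3^3
  c_4 = 10 = 1·3^0 + 0·3^1 + 1·3^2
  c_5 = 5 = 2·3^0 + 1·3^1
  c_6 = 37 = 1·3^0 + 0·3^1 + 1·3^2 + 1·3^3
λ_0 = (0, 1, 1, 1, 2, 1)
λ_1 = (1, 2, 1, 0, 1, 0)
λ_2 = (1, 2, 1, 1, 0, 1)
λ_3 = (0, 1, 2, 0, 0, 1)

((0, 1, 1, 1, 2, 1), (1, 2, 1, 0, 1, 0), (1, 2, 1, 1, 0, 1), (0, 1, 2, 0, 0, 1))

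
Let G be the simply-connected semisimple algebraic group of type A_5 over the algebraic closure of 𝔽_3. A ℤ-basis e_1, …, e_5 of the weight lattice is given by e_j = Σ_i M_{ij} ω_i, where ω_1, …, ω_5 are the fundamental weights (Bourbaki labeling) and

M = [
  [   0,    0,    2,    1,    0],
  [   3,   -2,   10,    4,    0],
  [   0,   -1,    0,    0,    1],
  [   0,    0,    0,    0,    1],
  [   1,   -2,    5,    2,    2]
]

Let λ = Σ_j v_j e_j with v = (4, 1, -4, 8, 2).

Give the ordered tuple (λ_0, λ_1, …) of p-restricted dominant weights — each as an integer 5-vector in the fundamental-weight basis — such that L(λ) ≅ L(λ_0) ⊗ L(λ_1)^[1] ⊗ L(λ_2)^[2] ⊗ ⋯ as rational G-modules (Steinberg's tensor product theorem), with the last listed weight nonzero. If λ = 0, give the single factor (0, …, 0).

((0, 2, 1, 2, 2),)

ω-coordinates c = M·v, v = (4, 1, -4, 8, 2):
  c_1 = 0*4 + 0*1 + 2*-4 + 1*8 + 0*2 = 0
  c_2 = 3*4 + -2*1 + 10*-4 + 4*8 + 0*2 = 2
  c_3 = 0*4 + -1*1 + 0*-4 + 0*8 + 1*2 = 1
  c_4 = 0*4 + 0*1 + 0*-4 + 0*8 + 1*2 = 2
  c_5 = 1*4 + -2*1 + 5*-4 + 2*8 + 2*2 = 2
p = 3; digits c_i = Σ_j d_{ij}·3^j, 0 ≤ d_{ij} < 3:
  c_1 = 0
  c_2 = 2 = 2·3^0
  c_3 = 1 = 1·3^0
  c_4 = 2 = 2·3^0
  c_5 = 2 = 2·3^0
λ_0 = (0, 2, 1, 2, 2)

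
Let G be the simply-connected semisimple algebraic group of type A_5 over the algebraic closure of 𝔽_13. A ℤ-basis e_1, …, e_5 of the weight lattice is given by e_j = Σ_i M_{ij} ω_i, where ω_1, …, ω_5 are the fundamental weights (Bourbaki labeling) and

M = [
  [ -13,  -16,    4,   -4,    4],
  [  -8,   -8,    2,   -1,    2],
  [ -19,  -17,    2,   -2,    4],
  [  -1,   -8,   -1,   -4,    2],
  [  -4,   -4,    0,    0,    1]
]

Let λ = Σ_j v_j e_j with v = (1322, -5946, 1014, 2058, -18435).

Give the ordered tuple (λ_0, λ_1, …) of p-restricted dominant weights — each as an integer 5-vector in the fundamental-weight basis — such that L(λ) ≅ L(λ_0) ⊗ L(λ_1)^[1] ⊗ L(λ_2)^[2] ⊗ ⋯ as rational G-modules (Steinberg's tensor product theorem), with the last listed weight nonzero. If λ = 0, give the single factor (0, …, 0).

Change of basis e → ω: c = M·v where v = (1322, -5946, 1014, 2058, -18435):
  c_1 = -13*1322 + -16*-5946 + 4*1014 + -4*2058 + 4*-18435 = 34
  c_2 = -8*1322 + -8*-5946 + 2*1014 + -1*2058 + 2*-18435 = 92
  c_3 = -19*1322 + -17*-5946 + 2*1014 + -2*2058 + 4*-18435 = 136
  c_4 = -1*1322 + -8*-5946 + -1*1014 + -4*2058 + 2*-18435 = 130
  c_5 = -4*1322 + -4*-5946 + 0*1014 + 0*2058 + 1*-18435 = 61
Writing each c_i in base p = 13:
  c_1 = 34 = 8·13^0 + 2·13^1
  c_2 = 92 = 1·13^0 + 7·13^1
  c_3 = 136 = 6·13^0 + 10·13^1
  c_4 = 130 = 0·13^0 + 10·13^1
  c_5 = 61 = 9·13^0 + 4·13^1
λ_0 = (8, 1, 6, 0, 9)
λ_1 = (2, 7, 10, 10, 4)

((8, 1, 6, 0, 9), (2, 7, 10, 10, 4))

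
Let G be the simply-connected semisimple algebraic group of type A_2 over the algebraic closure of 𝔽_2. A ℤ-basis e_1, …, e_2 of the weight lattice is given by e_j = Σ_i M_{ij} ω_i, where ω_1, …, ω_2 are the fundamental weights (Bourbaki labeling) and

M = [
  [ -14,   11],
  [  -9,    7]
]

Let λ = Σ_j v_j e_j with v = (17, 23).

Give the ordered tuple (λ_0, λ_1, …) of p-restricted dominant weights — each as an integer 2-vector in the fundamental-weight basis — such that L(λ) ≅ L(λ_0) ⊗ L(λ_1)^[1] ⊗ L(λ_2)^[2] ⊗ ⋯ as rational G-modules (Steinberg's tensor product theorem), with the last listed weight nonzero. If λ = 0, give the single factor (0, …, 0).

Converting to the ω-basis (c_i = row i of M dotted with v = (17, 23)):
  c_1 = -14*17 + 11*23 = 15
  c_2 = -9*17 + 7*23 = 8
p = 2; digits c_i = Σ_j d_{ij}·2^j, 0 ≤ d_{ij} < 2:
  c_1 = 15 = 1·2^0 + 1·2^1 + 1·2^2 + 1·2^3
  c_2 = 8 = 0·2^0 + 0·2^1 + 0·2^2 + 1·2^3
λ_0 = (1, 0)
λ_1 = (1, 0)
λ_2 = (1, 0)
λ_3 = (1, 1)

((1, 0), (1, 0), (1, 0), (1, 1))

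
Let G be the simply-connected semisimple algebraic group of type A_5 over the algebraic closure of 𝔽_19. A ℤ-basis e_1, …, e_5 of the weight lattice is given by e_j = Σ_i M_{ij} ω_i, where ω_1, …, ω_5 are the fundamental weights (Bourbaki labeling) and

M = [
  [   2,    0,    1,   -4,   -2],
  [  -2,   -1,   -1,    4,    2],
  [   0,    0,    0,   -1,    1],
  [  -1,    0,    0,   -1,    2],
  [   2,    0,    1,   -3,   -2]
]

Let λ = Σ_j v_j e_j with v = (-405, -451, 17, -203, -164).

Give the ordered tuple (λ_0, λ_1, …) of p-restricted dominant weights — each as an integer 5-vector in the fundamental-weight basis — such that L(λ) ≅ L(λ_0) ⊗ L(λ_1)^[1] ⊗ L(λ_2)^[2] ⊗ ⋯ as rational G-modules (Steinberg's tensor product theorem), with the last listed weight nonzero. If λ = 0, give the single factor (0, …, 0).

((5, 9, 1, 14, 11), (18, 5, 2, 14, 7))

Compute c_i = Σ_j M_{ij} v_j with v = (-405, -451, 17, -203, -164):
  c_1 = (2)·(-405) + (0)·(-451) + (1)·(17) + (-4)·(-203) + (-2)·(-164) = 347
  c_2 = (-2)·(-405) + (-1)·(-451) + (-1)·(17) + (4)·(-203) + (2)·(-164) = 104
  c_3 = (0)·(-405) + (0)·(-451) + (0)·(17) + (-1)·(-203) + (1)·(-164) = 39
  c_4 = (-1)·(-405) + (0)·(-451) + (0)·(17) + (-1)·(-203) + (2)·(-164) = 280
  c_5 = (2)·(-405) + (0)·(-451) + (1)·(17) + (-3)·(-203) + (-2)·(-164) = 144
p = 19; digits c_i = Σ_j d_{ij}·19^j, 0 ≤ d_{ij} < 19:
  c_1 = 347 = 5·19^0 + 18·19^1
  c_2 = 104 = 9·19^0 + 5·19^1
  c_3 = 39 = 1·19^0 + 2·19^1
  c_4 = 280 = 14·19^0 + 14·19^1
  c_5 = 144 = 11·19^0 + 7·19^1
p-restricted factor λ_0 = (5, 9, 1, 14, 11)
p-restricted factor λ_1 = (18, 5, 2, 14, 7)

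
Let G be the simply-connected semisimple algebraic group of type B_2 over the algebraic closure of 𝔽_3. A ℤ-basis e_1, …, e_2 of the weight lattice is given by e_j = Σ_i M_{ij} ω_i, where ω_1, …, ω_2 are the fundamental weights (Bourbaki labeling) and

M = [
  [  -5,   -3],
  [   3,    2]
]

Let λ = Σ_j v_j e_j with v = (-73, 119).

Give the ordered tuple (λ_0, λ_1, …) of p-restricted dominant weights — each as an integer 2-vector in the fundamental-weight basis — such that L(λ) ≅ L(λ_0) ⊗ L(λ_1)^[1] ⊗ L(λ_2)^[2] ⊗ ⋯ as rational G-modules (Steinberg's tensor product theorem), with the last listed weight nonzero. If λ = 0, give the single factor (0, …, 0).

Compute c_i = Σ_j M_{ij} v_j with v = (-73, 119):
  c_1 = (-5)·(-73) + (-3)·(119) = 8
  c_2 = (3)·(-73) + (2)·(119) = 19
p = 3; digits c_i = Σ_j d_{ij}·3^j, 0 ≤ d_{ij} < 3:
  c_1 = 8 = 2·3^0 + 2·3^1
  c_2 = 19 = 1·3^0 + 0·3^1 + 2·3^2
λ_0 = (2, 1)
λ_1 = (2, 0)
λ_2 = (0, 2)

((2, 1), (2, 0), (0, 2))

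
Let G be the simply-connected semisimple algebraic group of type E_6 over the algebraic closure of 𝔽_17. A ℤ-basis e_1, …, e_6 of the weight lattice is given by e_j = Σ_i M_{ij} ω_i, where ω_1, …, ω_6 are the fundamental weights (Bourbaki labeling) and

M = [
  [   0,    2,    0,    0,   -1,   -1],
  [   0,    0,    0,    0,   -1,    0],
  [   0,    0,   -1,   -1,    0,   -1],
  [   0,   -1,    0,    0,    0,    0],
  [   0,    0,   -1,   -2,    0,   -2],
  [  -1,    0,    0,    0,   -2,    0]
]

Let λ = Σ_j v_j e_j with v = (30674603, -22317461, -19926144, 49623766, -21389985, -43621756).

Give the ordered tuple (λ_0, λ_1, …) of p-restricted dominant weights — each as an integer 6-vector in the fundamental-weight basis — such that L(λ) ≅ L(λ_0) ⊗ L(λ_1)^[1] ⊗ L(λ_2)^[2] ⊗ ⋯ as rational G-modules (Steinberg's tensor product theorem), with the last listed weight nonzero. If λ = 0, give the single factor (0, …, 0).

((7, 7, 12, 14, 5, 7), (0, 13, 6, 0, 3, 1), (9, 12, 2, 9, 8, 16), (16, 1, 12, 3, 14, 15), (5, 1, 13, 12, 9, 8), (14, 15, 9, 15, 5, 8))

ω-coordinates c = M·v, v = (30674603, -22317461, -19926144, 49623766, -21389985, -43621756):
  c_1 = 0·30674603 + (2)·(-22317461) + (0)·(-19926144) + 0·49623766 + (-1)·(-21389985) + (-1)·(-43621756) = 20376819
  c_2 = 0·30674603 + (0)·(-22317461) + (0)·(-19926144) + 0·49623766 + (-1)·(-21389985) + (0)·(-43621756) = 21389985
  c_3 = 0·30674603 + (0)·(-22317461) + (-1)·(-19926144) + (-1)·(49623766) + (0)·(-21389985) + (-1)·(-43621756) = 13924134
  c_4 = 0·30674603 + (-1)·(-22317461) + (0)·(-19926144) + 0·49623766 + (0)·(-21389985) + (0)·(-43621756) = 22317461
  c_5 = 0·30674603 + (0)·(-22317461) + (-1)·(-19926144) + (-2)·(49623766) + (0)·(-21389985) + (-2)·(-43621756) = 7922124
  c_6 = (-1)·(30674603) + (0)·(-22317461) + (0)·(-19926144) + 0·49623766 + (-2)·(-21389985) + (0)·(-43621756) = 12105367
Writing each c_i in base p = 17:
  c_1 = 20376819 = 7·17^0 + 0·17^1 + 9·17^2 + 16·17^3 + 5·17^4 + 14·17^5
  c_2 = 21389985 = 7·17^0 + 13·17^1 + 12·17^2 + 1·17^3 + 1·17^4 + 15·17^5
  c_3 = 13924134 = 12·17^0 + 6·17^1 + 2·17^2 + 12·17^3 + 13·17^4 + 9·17^5
  c_4 = 22317461 = 14·17^0 + 0·17^1 + 9·17^2 + 3·17^3 + 12·17^4 + 15·17^5
  c_5 = 7922124 = 5·17^0 + 3·17^1 + 8·17^2 + 14·17^3 + 9·17^4 + 5·17^5
  c_6 = 12105367 = 7·17^0 + 1·17^1 + 16·17^2 + 15·17^3 + 8·17^4 + 8·17^5
λ_0 = (7, 7, 12, 14, 5, 7)
λ_1 = (0, 13, 6, 0, 3, 1)
λ_2 = (9, 12, 2, 9, 8, 16)
λ_3 = (16, 1, 12, 3, 14, 15)
λ_4 = (5, 1, 13, 12, 9, 8)
λ_5 = (14, 15, 9, 15, 5, 8)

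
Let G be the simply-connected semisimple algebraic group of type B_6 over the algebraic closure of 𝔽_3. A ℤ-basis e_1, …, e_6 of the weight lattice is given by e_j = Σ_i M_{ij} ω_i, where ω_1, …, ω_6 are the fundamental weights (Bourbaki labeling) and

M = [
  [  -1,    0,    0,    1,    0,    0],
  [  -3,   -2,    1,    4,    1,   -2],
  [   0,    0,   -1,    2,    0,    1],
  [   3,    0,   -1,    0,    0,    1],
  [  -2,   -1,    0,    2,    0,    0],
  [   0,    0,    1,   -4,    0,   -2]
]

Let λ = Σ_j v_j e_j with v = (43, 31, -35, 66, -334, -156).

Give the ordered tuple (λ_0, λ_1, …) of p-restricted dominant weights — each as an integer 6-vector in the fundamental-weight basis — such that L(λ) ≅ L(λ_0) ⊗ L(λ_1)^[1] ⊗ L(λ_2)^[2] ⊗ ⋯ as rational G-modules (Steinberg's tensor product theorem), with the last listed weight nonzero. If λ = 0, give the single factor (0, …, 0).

((2, 1, 2, 2, 0, 1), (1, 2, 0, 2, 2, 1), (2, 1, 1, 0, 1, 1))

Converting to the ω-basis (c_i = row i of M dotted with v = (43, 31, -35, 66, -334, -156)):
  c_1 = (-1)·(43) + 0·31 + (0)·(-35) + 1·66 + (0)·(-334) + (0)·(-156) = 23
  c_2 = (-3)·(43) + (-2)·(31) + (1)·(-35) + 4·66 + (1)·(-334) + (-2)·(-156) = 16
  c_3 = 0·43 + 0·31 + (-1)·(-35) + 2·66 + (0)·(-334) + (1)·(-156) = 11
  c_4 = 3·43 + 0·31 + (-1)·(-35) + 0·66 + (0)·(-334) + (1)·(-156) = 8
  c_5 = (-2)·(43) + (-1)·(31) + (0)·(-35) + 2·66 + (0)·(-334) + (0)·(-156) = 15
  c_6 = 0·43 + 0·31 + (1)·(-35) + (-4)·(66) + (0)·(-334) + (-2)·(-156) = 13
Expand coordinatewise in base 3:
  c_1 = 23 = 2·3^0 + 1·3^1 + 2·3^2
  c_2 = 16 = 1·3^0 + 2·3^1 + 1·3^2
  c_3 = 11 = 2·3^0 + 0·3^1 + 1·3^2
  c_4 = 8 = 2·3^0 + 2·3^1
  c_5 = 15 = 0·3^0 + 2·3^1 + 1·3^2
  c_6 = 13 = 1·3^0 + 1·3^1 + 1·3^2
Factor λ_0 = (2, 1, 2, 2, 0, 1)
Factor λ_1 = (1, 2, 0, 2, 2, 1)
Factor λ_2 = (2, 1, 1, 0, 1, 1)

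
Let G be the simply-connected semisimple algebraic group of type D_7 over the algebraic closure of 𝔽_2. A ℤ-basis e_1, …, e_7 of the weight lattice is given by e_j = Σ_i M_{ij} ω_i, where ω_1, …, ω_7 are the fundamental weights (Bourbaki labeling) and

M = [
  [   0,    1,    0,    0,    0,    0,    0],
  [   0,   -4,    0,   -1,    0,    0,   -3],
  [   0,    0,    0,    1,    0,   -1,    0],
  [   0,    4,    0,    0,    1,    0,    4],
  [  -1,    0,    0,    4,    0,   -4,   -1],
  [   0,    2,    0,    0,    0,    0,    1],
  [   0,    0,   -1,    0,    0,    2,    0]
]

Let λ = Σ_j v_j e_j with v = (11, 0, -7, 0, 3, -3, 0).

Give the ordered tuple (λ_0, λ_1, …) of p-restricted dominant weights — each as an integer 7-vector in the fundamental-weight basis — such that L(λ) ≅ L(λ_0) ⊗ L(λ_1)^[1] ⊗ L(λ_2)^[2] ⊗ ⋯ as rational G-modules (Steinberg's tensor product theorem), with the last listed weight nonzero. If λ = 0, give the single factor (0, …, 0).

Compute c_i = Σ_j M_{ij} v_j with v = (11, 0, -7, 0, 3, -3, 0):
  c_1 = 0*11 + 1*0 + 0*-7 + 0*0 + 0*3 + 0*-3 + 0*0 = 0
  c_2 = 0*11 + -4*0 + 0*-7 + -1*0 + 0*3 + 0*-3 + -3*0 = 0
  c_3 = 0*11 + 0*0 + 0*-7 + 1*0 + 0*3 + -1*-3 + 0*0 = 3
  c_4 = 0*11 + 4*0 + 0*-7 + 0*0 + 1*3 + 0*-3 + 4*0 = 3
  c_5 = -1*11 + 0*0 + 0*-7 + 4*0 + 0*3 + -4*-3 + -1*0 = 1
  c_6 = 0*11 + 2*0 + 0*-7 + 0*0 + 0*3 + 0*-3 + 1*0 = 0
  c_7 = 0*11 + 0*0 + -1*-7 + 0*0 + 0*3 + 2*-3 + 0*0 = 1
Writing each c_i in base p = 2:
  c_1 = 0
  c_2 = 0
  c_3 = 3 = 1·2^0 + 1·2^1
  c_4 = 3 = 1·2^0 + 1·2^1
  c_5 = 1 = 1·2^0
  c_6 = 0
  c_7 = 1 = 1·2^0
Factor λ_0 = (0, 0, 1, 1, 1, 0, 1)
Factor λ_1 = (0, 0, 1, 1, 0, 0, 0)

((0, 0, 1, 1, 1, 0, 1), (0, 0, 1, 1, 0, 0, 0))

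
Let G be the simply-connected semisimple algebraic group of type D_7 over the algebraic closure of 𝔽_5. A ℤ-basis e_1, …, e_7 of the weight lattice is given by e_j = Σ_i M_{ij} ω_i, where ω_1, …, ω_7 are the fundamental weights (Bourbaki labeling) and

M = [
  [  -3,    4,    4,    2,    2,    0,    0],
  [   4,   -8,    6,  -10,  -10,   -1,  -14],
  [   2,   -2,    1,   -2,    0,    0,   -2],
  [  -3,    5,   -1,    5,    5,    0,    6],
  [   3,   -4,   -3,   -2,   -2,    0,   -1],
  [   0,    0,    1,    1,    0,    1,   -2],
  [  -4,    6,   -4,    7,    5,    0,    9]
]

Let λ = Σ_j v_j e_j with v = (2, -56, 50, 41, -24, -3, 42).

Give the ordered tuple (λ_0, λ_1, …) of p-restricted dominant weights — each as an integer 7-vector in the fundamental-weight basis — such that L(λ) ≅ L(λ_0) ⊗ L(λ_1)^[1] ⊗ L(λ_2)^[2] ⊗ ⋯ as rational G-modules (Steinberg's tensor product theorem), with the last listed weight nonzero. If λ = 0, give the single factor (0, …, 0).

Converting to the ω-basis (c_i = row i of M dotted with v = (2, -56, 50, 41, -24, -3, 42)):
  c_1 = (-3)·(2) + (4)·(-56) + 4·50 + 2·41 + (2)·(-24) + (0)·(-3) + 0·42 = 4
  c_2 = 4·2 + (-8)·(-56) + 6·50 + (-10)·(41) + (-10)·(-24) + (-1)·(-3) + (-14)·(42) = 1
  c_3 = 2·2 + (-2)·(-56) + 1·50 + (-2)·(41) + (0)·(-24) + (0)·(-3) + (-2)·(42) = 0
  c_4 = (-3)·(2) + (5)·(-56) + (-1)·(50) + 5·41 + (5)·(-24) + (0)·(-3) + 6·42 = 1
  c_5 = 3·2 + (-4)·(-56) + (-3)·(50) + (-2)·(41) + (-2)·(-24) + (0)·(-3) + (-1)·(42) = 4
  c_6 = 0·2 + (0)·(-56) + 1·50 + 1·41 + (0)·(-24) + (1)·(-3) + (-2)·(42) = 4
  c_7 = (-4)·(2) + (6)·(-56) + (-4)·(50) + 7·41 + (5)·(-24) + (0)·(-3) + 9·42 = 1
p = 5; digits c_i = Σ_j d_{ij}·5^j, 0 ≤ d_{ij} < 5:
  c_1 = 4 = 4·5^0
  c_2 = 1 = 1·5^0
  c_3 = 0
  c_4 = 1 = 1·5^0
  c_5 = 4 = 4·5^0
  c_6 = 4 = 4·5^0
  c_7 = 1 = 1·5^0
Factor λ_0 = (4, 1, 0, 1, 4, 4, 1)

((4, 1, 0, 1, 4, 4, 1),)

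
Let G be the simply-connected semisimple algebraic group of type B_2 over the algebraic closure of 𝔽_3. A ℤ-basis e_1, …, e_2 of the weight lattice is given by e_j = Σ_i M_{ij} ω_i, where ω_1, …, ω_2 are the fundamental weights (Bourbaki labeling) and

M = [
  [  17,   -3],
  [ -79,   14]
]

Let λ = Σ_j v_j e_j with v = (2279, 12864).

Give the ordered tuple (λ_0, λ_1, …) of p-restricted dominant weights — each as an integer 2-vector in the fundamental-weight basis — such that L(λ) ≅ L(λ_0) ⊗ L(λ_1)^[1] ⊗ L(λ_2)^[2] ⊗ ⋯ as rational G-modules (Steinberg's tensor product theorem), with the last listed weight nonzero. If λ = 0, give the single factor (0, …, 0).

((1, 1), (2, 0), (1, 0), (2, 2), (1, 0))

In the fundamental-weight basis, λ has coordinates c = M·v (v = (2279, 12864)):
  c_1 = (17)·(2279) + (-3)·(12864) = 151
  c_2 = (-79)·(2279) + (14)·(12864) = 55
p = 3; digits c_i = Σ_j d_{ij}·3^j, 0 ≤ d_{ij} < 3:
  c_1 = 151 = 1·3^0 + 2·3^1 + 1·3^2 + 2·3^3 + 1·3^4
  c_2 = 55 = 1·3^0 + 0·3^1 + 0·3^2 + 2·3^3
λ_0 = (1, 1)
λ_1 = (2, 0)
λ_2 = (1, 0)
λ_3 = (2, 2)
λ_4 = (1, 0)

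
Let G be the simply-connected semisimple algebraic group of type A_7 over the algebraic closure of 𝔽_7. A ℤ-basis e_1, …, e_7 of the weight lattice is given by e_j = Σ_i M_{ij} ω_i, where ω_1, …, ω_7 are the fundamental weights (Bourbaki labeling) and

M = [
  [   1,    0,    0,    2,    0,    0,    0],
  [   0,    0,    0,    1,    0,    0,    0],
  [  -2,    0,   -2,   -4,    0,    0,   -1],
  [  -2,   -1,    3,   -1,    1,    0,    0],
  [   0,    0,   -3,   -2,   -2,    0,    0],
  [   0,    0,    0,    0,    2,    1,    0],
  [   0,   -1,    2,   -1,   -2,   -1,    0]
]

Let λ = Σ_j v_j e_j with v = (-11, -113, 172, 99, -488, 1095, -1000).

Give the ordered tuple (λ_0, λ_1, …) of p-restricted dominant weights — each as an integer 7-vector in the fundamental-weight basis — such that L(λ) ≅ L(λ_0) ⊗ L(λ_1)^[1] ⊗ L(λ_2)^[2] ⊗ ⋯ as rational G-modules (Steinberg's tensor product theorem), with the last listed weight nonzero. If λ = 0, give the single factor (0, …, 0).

Compute c_i = Σ_j M_{ij} v_j with v = (-11, -113, 172, 99, -488, 1095, -1000):
  c_1 = (1)·(-11) + (0)·(-113) + 0·172 + 2·99 + (0)·(-488) + 0·1095 + (0)·(-1000) = 187
  c_2 = (0)·(-11) + (0)·(-113) + 0·172 + 1·99 + (0)·(-488) + 0·1095 + (0)·(-1000) = 99
  c_3 = (-2)·(-11) + (0)·(-113) + (-2)·(172) + (-4)·(99) + (0)·(-488) + 0·1095 + (-1)·(-1000) = 282
  c_4 = (-2)·(-11) + (-1)·(-113) + 3·172 + (-1)·(99) + (1)·(-488) + 0·1095 + (0)·(-1000) = 64
  c_5 = (0)·(-11) + (0)·(-113) + (-3)·(172) + (-2)·(99) + (-2)·(-488) + 0·1095 + (0)·(-1000) = 262
  c_6 = (0)·(-11) + (0)·(-113) + 0·172 + 0·99 + (2)·(-488) + 1·1095 + (0)·(-1000) = 119
  c_7 = (0)·(-11) + (-1)·(-113) + 2·172 + (-1)·(99) + (-2)·(-488) + (-1)·(1095) + (0)·(-1000) = 239
Expand coordinatewise in base 7:
  c_1 = 187 = 5·7^0 + 5·7^1 + 3·7^2
  c_2 = 99 = 1·7^0 + 0·7^1 + 2·7^2
  c_3 = 282 = 2·7^0 + 5·7^1 + 5·7^2
  c_4 = 64 = 1·7^0 + 2·7^1 + 1·7^2
  c_5 = 262 = 3·7^0 + 2·7^1 + 5·7^2
  c_6 = 119 = 0·7^0 + 3·7^1 + 2·7^2
  c_7 = 239 = 1·7^0 + 6·7^1 + 4·7^2
Factor λ_0 = (5, 1, 2, 1, 3, 0, 1)
Factor λ_1 = (5, 0, 5, 2, 2, 3, 6)
Factor λ_2 = (3, 2, 5, 1, 5, 2, 4)

((5, 1, 2, 1, 3, 0, 1), (5, 0, 5, 2, 2, 3, 6), (3, 2, 5, 1, 5, 2, 4))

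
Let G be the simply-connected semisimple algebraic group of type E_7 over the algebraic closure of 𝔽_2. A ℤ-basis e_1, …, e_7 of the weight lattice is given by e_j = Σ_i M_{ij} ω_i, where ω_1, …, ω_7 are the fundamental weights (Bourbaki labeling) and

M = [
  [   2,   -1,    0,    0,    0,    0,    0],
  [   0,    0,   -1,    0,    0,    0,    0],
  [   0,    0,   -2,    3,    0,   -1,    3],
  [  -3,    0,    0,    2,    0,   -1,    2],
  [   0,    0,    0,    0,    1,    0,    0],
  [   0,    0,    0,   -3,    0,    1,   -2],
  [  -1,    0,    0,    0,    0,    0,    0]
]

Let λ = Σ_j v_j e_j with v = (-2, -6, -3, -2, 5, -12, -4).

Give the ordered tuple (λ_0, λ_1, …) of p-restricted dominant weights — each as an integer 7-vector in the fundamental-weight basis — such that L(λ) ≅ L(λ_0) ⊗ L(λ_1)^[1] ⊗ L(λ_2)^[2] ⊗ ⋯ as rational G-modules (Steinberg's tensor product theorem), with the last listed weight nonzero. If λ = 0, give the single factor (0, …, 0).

((0, 1, 0, 0, 1, 0, 0), (1, 1, 0, 1, 0, 1, 1), (0, 0, 0, 1, 1, 0, 0))

Converting to the ω-basis (c_i = row i of M dotted with v = (-2, -6, -3, -2, 5, -12, -4)):
  c_1 = 2*-2 + -1*-6 + 0*-3 + 0*-2 + 0*5 + 0*-12 + 0*-4 = 2
  c_2 = 0*-2 + 0*-6 + -1*-3 + 0*-2 + 0*5 + 0*-12 + 0*-4 = 3
  c_3 = 0*-2 + 0*-6 + -2*-3 + 3*-2 + 0*5 + -1*-12 + 3*-4 = 0
  c_4 = -3*-2 + 0*-6 + 0*-3 + 2*-2 + 0*5 + -1*-12 + 2*-4 = 6
  c_5 = 0*-2 + 0*-6 + 0*-3 + 0*-2 + 1*5 + 0*-12 + 0*-4 = 5
  c_6 = 0*-2 + 0*-6 + 0*-3 + -3*-2 + 0*5 + 1*-12 + -2*-4 = 2
  c_7 = -1*-2 + 0*-6 + 0*-3 + 0*-2 + 0*5 + 0*-12 + 0*-4 = 2
Base-2 expansion of each c_i:
  c_1 = 2 = 0·2^0 + 1·2^1
  c_2 = 3 = 1·2^0 + 1·2^1
  c_3 = 0
  c_4 = 6 = 0·2^0 + 1·2^1 + 1·2^2
  c_5 = 5 = 1·2^0 + 0·2^1 + 1·2^2
  c_6 = 2 = 0·2^0 + 1·2^1
  c_7 = 2 = 0·2^0 + 1·2^1
Factor λ_0 = (0, 1, 0, 0, 1, 0, 0)
Factor λ_1 = (1, 1, 0, 1, 0, 1, 1)
Factor λ_2 = (0, 0, 0, 1, 1, 0, 0)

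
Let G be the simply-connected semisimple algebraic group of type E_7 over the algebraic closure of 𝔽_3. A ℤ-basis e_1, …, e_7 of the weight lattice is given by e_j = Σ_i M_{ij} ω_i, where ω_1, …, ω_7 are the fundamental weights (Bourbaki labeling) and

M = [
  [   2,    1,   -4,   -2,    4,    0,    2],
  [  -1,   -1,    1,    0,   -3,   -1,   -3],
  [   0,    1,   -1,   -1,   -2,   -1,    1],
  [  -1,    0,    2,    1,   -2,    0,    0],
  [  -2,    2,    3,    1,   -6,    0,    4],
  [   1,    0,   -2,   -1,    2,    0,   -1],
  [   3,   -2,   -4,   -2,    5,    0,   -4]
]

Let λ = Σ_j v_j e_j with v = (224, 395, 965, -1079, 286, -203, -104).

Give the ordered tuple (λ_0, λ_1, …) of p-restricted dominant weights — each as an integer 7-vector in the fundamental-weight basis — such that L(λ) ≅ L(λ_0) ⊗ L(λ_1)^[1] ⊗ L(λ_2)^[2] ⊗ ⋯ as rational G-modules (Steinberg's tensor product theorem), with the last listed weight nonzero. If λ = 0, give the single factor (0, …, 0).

((2, 0, 0, 1, 2, 1, 2), (1, 1, 0, 0, 2, 1, 2), (2, 0, 1, 0, 2, 2, 2), (2, 0, 1, 2, 0, 1, 0))

In the fundamental-weight basis, λ has coordinates c = M·v (v = (224, 395, 965, -1079, 286, -203, -104)):
  c_1 = 2·224 + 1·395 + (-4)·(965) + (-2)·(-1079) + 4·286 + (0)·(-203) + (2)·(-104) = 77
  c_2 = (-1)·(224) + (-1)·(395) + 1·965 + (0)·(-1079) + (-3)·(286) + (-1)·(-203) + (-3)·(-104) = 3
  c_3 = 0·224 + 1·395 + (-1)·(965) + (-1)·(-1079) + (-2)·(286) + (-1)·(-203) + (1)·(-104) = 36
  c_4 = (-1)·(224) + 0·395 + 2·965 + (1)·(-1079) + (-2)·(286) + (0)·(-203) + (0)·(-104) = 55
  c_5 = (-2)·(224) + 2·395 + 3·965 + (1)·(-1079) + (-6)·(286) + (0)·(-203) + (4)·(-104) = 26
  c_6 = 1·224 + 0·395 + (-2)·(965) + (-1)·(-1079) + 2·286 + (0)·(-203) + (-1)·(-104) = 49
  c_7 = 3·224 + (-2)·(395) + (-4)·(965) + (-2)·(-1079) + 5·286 + (0)·(-203) + (-4)·(-104) = 26
Expand coordinatewise in base 3:
  c_1 = 77 = 2·3^0 + 1·3^1 + 2·3^2 + 2·3^3
  c_2 = 3 = 0·3^0 + 1·3^1
  c_3 = 36 = 0·3^0 + 0·3^1 + 1·3^2 + 1·3^3
  c_4 = 55 = 1·3^0 + 0·3^1 + 0·3^2 + 2·3^3
  c_5 = 26 = 2·3^0 + 2·3^1 + 2·3^2
  c_6 = 49 = 1·3^0 + 1·3^1 + 2·3^2 + 1·3^3
  c_7 = 26 = 2·3^0 + 2·3^1 + 2·3^2
p-restricted factor λ_0 = (2, 0, 0, 1, 2, 1, 2)
p-restricted factor λ_1 = (1, 1, 0, 0, 2, 1, 2)
p-restricted factor λ_2 = (2, 0, 1, 0, 2, 2, 2)
p-restricted factor λ_3 = (2, 0, 1, 2, 0, 1, 0)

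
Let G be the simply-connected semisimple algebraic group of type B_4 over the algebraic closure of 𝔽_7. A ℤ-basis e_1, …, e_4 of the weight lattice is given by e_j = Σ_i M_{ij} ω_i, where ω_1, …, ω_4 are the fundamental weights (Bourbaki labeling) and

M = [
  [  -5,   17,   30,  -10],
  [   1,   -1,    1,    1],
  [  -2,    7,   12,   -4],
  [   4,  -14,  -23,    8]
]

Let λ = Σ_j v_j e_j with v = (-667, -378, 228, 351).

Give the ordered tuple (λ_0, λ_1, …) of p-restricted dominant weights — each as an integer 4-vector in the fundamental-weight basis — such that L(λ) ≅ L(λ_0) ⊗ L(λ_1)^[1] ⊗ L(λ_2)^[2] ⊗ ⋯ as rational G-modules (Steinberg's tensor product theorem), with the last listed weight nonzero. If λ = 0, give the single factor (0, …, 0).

((1, 3, 6, 6), (6, 6, 2, 5), (4, 5, 0, 3))

Change of basis e → ω: c = M·v where v = (-667, -378, 228, 351):
  c_1 = -5*-667 + 17*-378 + 30*228 + -10*351 = 239
  c_2 = 1*-667 + -1*-378 + 1*228 + 1*351 = 290
  c_3 = -2*-667 + 7*-378 + 12*228 + -4*351 = 20
  c_4 = 4*-667 + -14*-378 + -23*228 + 8*351 = 188
Base-7 expansion of each c_i:
  c_1 = 239 = 1·7^0 + 6·7^1 + 4·7^2
  c_2 = 290 = 3·7^0 + 6·7^1 + 5·7^2
  c_3 = 20 = 6·7^0 + 2·7^1
  c_4 = 188 = 6·7^0 + 5·7^1 + 3·7^2
λ_0 = (1, 3, 6, 6)
λ_1 = (6, 6, 2, 5)
λ_2 = (4, 5, 0, 3)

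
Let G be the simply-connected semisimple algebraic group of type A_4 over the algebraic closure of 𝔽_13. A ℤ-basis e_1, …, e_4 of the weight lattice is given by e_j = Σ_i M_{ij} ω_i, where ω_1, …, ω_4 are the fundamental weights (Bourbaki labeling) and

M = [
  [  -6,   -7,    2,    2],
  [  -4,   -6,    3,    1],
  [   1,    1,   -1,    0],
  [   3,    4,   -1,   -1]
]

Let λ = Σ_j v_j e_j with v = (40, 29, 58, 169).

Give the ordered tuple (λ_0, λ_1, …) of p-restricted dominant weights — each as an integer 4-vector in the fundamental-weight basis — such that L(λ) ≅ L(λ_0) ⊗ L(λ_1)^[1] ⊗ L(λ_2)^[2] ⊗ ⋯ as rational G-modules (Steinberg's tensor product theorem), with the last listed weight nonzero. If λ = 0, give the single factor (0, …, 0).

((11, 9, 11, 9),)

Converting to the ω-basis (c_i = row i of M dotted with v = (40, 29, 58, 169)):
  c_1 = (-6)·(40) + (-7)·(29) + (2)·(58) + (2)·(169) = 11
  c_2 = (-4)·(40) + (-6)·(29) + (3)·(58) + (1)·(169) = 9
  c_3 = (1)·(40) + (1)·(29) + (-1)·(58) + (0)·(169) = 11
  c_4 = (3)·(40) + (4)·(29) + (-1)·(58) + (-1)·(169) = 9
Base-13 expansion of each c_i:
  c_1 = 11 = 11·13^0
  c_2 = 9 = 9·13^0
  c_3 = 11 = 11·13^0
  c_4 = 9 = 9·13^0
Factor λ_0 = (11, 9, 11, 9)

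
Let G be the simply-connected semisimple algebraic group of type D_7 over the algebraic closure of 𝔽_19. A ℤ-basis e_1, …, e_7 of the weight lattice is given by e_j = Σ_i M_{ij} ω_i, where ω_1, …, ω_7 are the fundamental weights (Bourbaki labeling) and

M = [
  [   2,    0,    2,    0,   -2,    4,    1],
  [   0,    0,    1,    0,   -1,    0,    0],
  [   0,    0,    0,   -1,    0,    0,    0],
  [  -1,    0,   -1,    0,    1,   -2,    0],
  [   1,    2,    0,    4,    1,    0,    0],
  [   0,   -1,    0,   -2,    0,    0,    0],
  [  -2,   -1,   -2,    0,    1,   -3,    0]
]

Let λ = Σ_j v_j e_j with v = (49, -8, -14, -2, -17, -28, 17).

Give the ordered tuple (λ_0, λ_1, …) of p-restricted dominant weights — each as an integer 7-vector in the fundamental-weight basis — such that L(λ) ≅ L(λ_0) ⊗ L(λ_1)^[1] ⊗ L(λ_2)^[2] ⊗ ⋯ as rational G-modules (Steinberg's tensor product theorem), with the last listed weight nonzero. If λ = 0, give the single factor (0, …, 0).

Change of basis e → ω: c = M·v where v = (49, -8, -14, -2, -17, -28, 17):
  c_1 = 2·49 + (0)·(-8) + (2)·(-14) + (0)·(-2) + (-2)·(-17) + (4)·(-28) + 1·17 = 9
  c_2 = 0·49 + (0)·(-8) + (1)·(-14) + (0)·(-2) + (-1)·(-17) + (0)·(-28) + 0·17 = 3
  c_3 = 0·49 + (0)·(-8) + (0)·(-14) + (-1)·(-2) + (0)·(-17) + (0)·(-28) + 0·17 = 2
  c_4 = (-1)·(49) + (0)·(-8) + (-1)·(-14) + (0)·(-2) + (1)·(-17) + (-2)·(-28) + 0·17 = 4
  c_5 = 1·49 + (2)·(-8) + (0)·(-14) + (4)·(-2) + (1)·(-17) + (0)·(-28) + 0·17 = 8
  c_6 = 0·49 + (-1)·(-8) + (0)·(-14) + (-2)·(-2) + (0)·(-17) + (0)·(-28) + 0·17 = 12
  c_7 = (-2)·(49) + (-1)·(-8) + (-2)·(-14) + (0)·(-2) + (1)·(-17) + (-3)·(-28) + 0·17 = 5
Base-19 expansion of each c_i:
  c_1 = 9 = 9·19^0
  c_2 = 3 = 3·19^0
  c_3 = 2 = 2·19^0
  c_4 = 4 = 4·19^0
  c_5 = 8 = 8·19^0
  c_6 = 12 = 12·19^0
  c_7 = 5 = 5·19^0
p-restricted factor λ_0 = (9, 3, 2, 4, 8, 12, 5)

((9, 3, 2, 4, 8, 12, 5),)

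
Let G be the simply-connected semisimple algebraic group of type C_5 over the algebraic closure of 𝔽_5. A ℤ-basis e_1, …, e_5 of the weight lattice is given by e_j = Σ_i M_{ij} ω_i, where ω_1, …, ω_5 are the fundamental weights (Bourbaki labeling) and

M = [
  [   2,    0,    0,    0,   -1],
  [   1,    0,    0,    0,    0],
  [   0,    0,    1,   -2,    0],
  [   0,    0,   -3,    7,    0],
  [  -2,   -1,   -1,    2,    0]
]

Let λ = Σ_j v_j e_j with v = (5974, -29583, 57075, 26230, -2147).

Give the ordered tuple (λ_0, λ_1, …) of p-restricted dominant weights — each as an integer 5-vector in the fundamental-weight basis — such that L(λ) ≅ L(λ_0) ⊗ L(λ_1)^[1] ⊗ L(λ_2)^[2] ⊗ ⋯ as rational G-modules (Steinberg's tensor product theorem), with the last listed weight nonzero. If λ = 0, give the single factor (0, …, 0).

((0, 4, 0, 0, 0), (4, 4, 3, 2, 4), (3, 3, 4, 0, 0), (2, 2, 1, 4, 4), (2, 4, 2, 4, 0), (4, 1, 1, 3, 4))

Converting to the ω-basis (c_i = row i of M dotted with v = (5974, -29583, 57075, 26230, -2147)):
  c_1 = 2*5974 + 0*-29583 + 0*57075 + 0*26230 + -1*-2147 = 14095
  c_2 = 1*5974 + 0*-29583 + 0*57075 + 0*26230 + 0*-2147 = 5974
  c_3 = 0*5974 + 0*-29583 + 1*57075 + -2*26230 + 0*-2147 = 4615
  c_4 = 0*5974 + 0*-29583 + -3*57075 + 7*26230 + 0*-2147 = 12385
  c_5 = -2*5974 + -1*-29583 + -1*57075 + 2*26230 + 0*-2147 = 13020
Base-5 expansion of each c_i:
  c_1 = 14095 = 0·5^0 + 4·5^1 + 3·5^2 + 2·5^3 + 2·5^4 + 4·5^5
  c_2 = 5974 = 4·5^0 + 4·5^1 + 3·5^2 + 2·5^3 + 4·5^4 + 1·5^5
  c_3 = 4615 = 0·5^0 + 3·5^1 + 4·5^2 + 1·5^3 + 2·5^4 + 1·5^5
  c_4 = 12385 = 0·5^0 + 2·5^1 + 0·5^2 + 4·5^3 + 4·5^4 + 3·5^5
  c_5 = 13020 = 0·5^0 + 4·5^1 + 0·5^2 + 4·5^3 + 0·5^4 + 4·5^5
Factor λ_0 = (0, 4, 0, 0, 0)
Factor λ_1 = (4, 4, 3, 2, 4)
Factor λ_2 = (3, 3, 4, 0, 0)
Factor λ_3 = (2, 2, 1, 4, 4)
Factor λ_4 = (2, 4, 2, 4, 0)
Factor λ_5 = (4, 1, 1, 3, 4)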